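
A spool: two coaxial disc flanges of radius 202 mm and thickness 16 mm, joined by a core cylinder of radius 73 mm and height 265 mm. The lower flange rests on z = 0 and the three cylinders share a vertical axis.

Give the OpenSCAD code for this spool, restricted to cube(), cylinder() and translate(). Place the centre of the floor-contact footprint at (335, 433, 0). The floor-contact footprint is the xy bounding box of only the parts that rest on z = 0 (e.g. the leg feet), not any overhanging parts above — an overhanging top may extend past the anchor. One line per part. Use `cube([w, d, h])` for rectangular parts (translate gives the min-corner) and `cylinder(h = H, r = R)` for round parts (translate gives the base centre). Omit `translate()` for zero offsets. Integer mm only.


translate([335, 433, 0]) cylinder(h = 16, r = 202);
translate([335, 433, 16]) cylinder(h = 265, r = 73);
translate([335, 433, 281]) cylinder(h = 16, r = 202);


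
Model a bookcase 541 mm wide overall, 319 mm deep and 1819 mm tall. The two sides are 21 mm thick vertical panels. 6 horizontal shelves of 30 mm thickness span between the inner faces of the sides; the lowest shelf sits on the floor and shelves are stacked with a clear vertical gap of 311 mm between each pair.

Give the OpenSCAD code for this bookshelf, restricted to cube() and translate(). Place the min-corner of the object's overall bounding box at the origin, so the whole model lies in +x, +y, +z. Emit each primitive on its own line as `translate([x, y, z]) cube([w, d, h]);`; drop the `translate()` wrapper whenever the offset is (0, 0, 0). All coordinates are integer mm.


cube([21, 319, 1819]);
translate([520, 0, 0]) cube([21, 319, 1819]);
translate([21, 0, 0]) cube([499, 319, 30]);
translate([21, 0, 341]) cube([499, 319, 30]);
translate([21, 0, 682]) cube([499, 319, 30]);
translate([21, 0, 1023]) cube([499, 319, 30]);
translate([21, 0, 1364]) cube([499, 319, 30]);
translate([21, 0, 1705]) cube([499, 319, 30]);


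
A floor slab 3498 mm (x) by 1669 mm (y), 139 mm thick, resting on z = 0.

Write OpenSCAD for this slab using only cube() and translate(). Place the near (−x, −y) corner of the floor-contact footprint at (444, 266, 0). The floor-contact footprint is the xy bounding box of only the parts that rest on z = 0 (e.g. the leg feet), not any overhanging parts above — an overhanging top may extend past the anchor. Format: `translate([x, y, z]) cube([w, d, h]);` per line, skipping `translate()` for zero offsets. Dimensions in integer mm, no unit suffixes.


translate([444, 266, 0]) cube([3498, 1669, 139]);


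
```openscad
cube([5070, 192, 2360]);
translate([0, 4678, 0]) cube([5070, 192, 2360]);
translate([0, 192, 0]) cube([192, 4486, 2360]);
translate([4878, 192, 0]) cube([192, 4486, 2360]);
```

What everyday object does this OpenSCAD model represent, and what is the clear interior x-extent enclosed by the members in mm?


A house (or room) frame. The interior width is 4686 mm.

Four 2360 mm walls enclosing a rectangle with no floor or roof — a room or house frame. Outside width is 5070 mm and wall thickness is 192 mm, so the interior width is 5070 − 2 × 192 = 4686 mm.


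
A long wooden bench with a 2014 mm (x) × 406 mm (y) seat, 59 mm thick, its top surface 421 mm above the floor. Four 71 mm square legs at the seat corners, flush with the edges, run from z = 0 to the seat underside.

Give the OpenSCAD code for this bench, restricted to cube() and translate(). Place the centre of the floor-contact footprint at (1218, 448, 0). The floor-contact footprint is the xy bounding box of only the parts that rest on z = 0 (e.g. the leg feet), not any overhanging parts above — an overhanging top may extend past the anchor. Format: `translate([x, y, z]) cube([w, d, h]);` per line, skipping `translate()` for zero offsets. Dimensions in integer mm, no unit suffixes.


// leg_h = 421 − 59 = 362
translate([211, 245, 362]) cube([2014, 406, 59]);
translate([211, 245, 0]) cube([71, 71, 362]);
translate([211, 580, 0]) cube([71, 71, 362]);
translate([2154, 245, 0]) cube([71, 71, 362]);
translate([2154, 580, 0]) cube([71, 71, 362]);


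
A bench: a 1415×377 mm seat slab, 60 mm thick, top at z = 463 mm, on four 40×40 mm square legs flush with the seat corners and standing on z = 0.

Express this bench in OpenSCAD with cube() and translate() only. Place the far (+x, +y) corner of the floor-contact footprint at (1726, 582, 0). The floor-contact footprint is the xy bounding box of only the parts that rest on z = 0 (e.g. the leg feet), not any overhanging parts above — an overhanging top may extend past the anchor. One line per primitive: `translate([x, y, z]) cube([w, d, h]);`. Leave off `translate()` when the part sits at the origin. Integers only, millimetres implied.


translate([311, 205, 403]) cube([1415, 377, 60]);
translate([311, 205, 0]) cube([40, 40, 403]);
translate([311, 542, 0]) cube([40, 40, 403]);
translate([1686, 205, 0]) cube([40, 40, 403]);
translate([1686, 542, 0]) cube([40, 40, 403]);


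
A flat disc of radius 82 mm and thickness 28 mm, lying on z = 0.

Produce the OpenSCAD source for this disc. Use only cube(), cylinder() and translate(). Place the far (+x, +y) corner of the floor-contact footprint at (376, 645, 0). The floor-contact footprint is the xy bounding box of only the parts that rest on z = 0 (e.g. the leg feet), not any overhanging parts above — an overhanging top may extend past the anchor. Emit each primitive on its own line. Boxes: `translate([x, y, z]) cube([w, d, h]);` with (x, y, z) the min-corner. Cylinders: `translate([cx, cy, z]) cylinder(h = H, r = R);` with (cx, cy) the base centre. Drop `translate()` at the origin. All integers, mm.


translate([294, 563, 0]) cylinder(h = 28, r = 82);


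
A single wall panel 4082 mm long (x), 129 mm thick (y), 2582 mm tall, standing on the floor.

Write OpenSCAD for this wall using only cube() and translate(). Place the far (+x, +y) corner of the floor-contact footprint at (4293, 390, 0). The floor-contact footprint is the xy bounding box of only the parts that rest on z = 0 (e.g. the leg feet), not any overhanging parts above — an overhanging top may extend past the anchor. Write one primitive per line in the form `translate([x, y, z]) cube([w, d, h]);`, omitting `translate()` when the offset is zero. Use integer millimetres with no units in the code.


translate([211, 261, 0]) cube([4082, 129, 2582]);


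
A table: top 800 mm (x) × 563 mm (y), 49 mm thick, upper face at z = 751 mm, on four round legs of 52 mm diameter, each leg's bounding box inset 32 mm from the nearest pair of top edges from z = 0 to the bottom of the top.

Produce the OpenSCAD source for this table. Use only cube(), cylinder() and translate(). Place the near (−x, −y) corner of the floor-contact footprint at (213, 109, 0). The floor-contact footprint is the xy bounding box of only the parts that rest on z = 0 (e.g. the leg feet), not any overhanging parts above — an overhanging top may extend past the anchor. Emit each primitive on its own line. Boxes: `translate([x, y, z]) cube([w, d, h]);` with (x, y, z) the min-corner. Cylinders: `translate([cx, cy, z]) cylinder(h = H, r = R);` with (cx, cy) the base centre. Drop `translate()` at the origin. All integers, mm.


// leg_h = 751 - 49 = 702
translate([181, 77, 702]) cube([800, 563, 49]);
translate([239, 135, 0]) cylinder(h = 702, r = 26);
translate([923, 135, 0]) cylinder(h = 702, r = 26);
translate([239, 582, 0]) cylinder(h = 702, r = 26);
translate([923, 582, 0]) cylinder(h = 702, r = 26);


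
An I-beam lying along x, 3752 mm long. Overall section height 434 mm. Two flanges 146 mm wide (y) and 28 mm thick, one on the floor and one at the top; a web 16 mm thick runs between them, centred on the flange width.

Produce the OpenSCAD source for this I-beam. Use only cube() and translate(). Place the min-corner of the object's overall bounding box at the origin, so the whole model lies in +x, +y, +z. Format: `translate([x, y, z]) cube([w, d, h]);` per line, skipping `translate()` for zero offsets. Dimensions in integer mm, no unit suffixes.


cube([3752, 146, 28]);
translate([0, 65, 28]) cube([3752, 16, 378]);
translate([0, 0, 406]) cube([3752, 146, 28]);


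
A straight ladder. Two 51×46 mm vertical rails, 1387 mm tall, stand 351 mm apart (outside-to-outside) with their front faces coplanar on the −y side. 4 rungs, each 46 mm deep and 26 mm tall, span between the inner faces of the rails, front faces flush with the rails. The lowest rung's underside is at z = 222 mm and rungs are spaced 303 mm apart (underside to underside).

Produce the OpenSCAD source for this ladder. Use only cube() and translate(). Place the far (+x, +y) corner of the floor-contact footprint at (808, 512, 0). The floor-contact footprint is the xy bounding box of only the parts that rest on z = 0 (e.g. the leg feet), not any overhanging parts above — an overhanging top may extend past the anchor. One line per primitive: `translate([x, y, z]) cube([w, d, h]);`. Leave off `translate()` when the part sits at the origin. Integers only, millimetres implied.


translate([457, 466, 0]) cube([51, 46, 1387]);
translate([757, 466, 0]) cube([51, 46, 1387]);
translate([508, 466, 222]) cube([249, 46, 26]);
translate([508, 466, 525]) cube([249, 46, 26]);
translate([508, 466, 828]) cube([249, 46, 26]);
translate([508, 466, 1131]) cube([249, 46, 26]);


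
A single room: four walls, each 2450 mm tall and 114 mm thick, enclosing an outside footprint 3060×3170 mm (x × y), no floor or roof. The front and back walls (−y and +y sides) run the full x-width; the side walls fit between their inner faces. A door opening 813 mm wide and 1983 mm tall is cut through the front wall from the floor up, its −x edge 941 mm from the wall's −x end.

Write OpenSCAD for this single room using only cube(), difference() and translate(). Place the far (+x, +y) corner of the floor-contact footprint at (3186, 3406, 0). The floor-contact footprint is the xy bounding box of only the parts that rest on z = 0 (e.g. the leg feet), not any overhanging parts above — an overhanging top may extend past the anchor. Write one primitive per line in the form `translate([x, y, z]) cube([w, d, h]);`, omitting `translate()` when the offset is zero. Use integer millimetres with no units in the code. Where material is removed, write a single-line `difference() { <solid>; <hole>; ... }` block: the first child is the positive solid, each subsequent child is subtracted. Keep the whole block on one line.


difference() { translate([126, 236, 0]) cube([3060, 114, 2450]); translate([1067, 236, 0]) cube([813, 114, 1983]); }
translate([126, 3292, 0]) cube([3060, 114, 2450]);
translate([126, 350, 0]) cube([114, 2942, 2450]);
translate([3072, 350, 0]) cube([114, 2942, 2450]);


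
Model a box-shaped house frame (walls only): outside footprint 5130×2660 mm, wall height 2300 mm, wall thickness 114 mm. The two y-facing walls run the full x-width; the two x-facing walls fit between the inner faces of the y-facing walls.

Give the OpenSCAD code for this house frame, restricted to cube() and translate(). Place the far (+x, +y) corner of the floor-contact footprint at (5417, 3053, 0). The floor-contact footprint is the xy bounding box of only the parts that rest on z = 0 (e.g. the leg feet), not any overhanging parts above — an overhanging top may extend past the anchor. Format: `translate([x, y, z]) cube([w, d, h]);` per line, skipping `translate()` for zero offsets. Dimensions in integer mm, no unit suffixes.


translate([287, 393, 0]) cube([5130, 114, 2300]);
translate([287, 2939, 0]) cube([5130, 114, 2300]);
translate([287, 507, 0]) cube([114, 2432, 2300]);
translate([5303, 507, 0]) cube([114, 2432, 2300]);


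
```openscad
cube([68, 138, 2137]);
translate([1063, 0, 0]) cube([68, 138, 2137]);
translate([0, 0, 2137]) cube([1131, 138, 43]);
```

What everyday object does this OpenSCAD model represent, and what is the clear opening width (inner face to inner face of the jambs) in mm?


A door frame. The clear opening width is 995 mm.

Two 2137 mm tall posts with a header on top — a door frame. The left jamb is 68 mm wide at x = 0; the right jamb starts at x = 1063. The clear opening is 1063 − 68 = 995 mm.


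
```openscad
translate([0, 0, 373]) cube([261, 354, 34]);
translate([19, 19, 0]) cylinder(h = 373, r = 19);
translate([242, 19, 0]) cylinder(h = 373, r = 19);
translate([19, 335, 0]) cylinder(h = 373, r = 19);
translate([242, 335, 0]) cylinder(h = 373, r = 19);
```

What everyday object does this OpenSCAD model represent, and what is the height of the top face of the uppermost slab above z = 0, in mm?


A stool. The seat height is 407 mm.

A 261×354×34 slab at z = 373 on four corner cylinders — a stool. The seat top is 373 + 34 = 407 mm.


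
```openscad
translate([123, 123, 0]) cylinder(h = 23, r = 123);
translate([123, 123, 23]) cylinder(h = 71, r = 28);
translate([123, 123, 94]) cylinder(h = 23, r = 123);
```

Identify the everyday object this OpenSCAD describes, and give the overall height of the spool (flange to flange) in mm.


A spool. The overall height is 117 mm.

Three coaxial cylinders, large–small–large — a spool. Two 23 mm flanges and a 71 mm core give 23 + 71 + 23 = 117 mm.


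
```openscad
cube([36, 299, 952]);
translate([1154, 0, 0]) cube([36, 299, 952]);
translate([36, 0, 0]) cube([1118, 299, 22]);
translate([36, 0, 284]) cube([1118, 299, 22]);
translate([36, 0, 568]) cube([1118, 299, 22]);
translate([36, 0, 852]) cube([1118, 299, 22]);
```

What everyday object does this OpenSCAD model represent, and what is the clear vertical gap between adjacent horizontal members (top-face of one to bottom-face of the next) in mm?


A bookshelf. The clear shelf gap is 262 mm.

Two tall side panels with 4 horizontal boards between them — a bookshelf. The first two shelf undersides are at z = 0 and z = 284; with shelf thickness 22, the clear gap is 284 − 0 − 22 = 262 mm.


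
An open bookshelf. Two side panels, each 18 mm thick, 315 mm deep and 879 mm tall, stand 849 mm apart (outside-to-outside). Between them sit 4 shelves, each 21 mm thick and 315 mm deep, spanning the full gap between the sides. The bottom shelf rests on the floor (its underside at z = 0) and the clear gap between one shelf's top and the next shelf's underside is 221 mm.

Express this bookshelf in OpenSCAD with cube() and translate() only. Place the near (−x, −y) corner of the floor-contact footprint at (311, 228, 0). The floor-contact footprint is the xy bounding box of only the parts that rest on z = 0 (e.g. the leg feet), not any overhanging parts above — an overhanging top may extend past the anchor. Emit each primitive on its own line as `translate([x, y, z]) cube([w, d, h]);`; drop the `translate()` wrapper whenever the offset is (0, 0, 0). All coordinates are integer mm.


translate([311, 228, 0]) cube([18, 315, 879]);
translate([1142, 228, 0]) cube([18, 315, 879]);
translate([329, 228, 0]) cube([813, 315, 21]);
translate([329, 228, 242]) cube([813, 315, 21]);
translate([329, 228, 484]) cube([813, 315, 21]);
translate([329, 228, 726]) cube([813, 315, 21]);


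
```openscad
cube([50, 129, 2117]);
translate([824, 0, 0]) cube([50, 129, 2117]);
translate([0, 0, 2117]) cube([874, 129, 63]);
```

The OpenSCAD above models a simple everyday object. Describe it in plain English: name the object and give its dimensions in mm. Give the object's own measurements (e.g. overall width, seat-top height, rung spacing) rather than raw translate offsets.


A door frame. The clear opening is 774 mm wide and 2117 mm high. Two 50 mm wide jambs, 129 mm deep, stand either side of the opening from the floor to the top of the opening. A 63 mm thick head sits across the top of both jambs, spanning the full outside width of the frame.


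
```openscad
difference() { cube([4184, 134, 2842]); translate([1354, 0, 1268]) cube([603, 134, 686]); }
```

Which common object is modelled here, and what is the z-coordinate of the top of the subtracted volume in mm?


A wall with a window opening. The window head height is 1954 mm.

A wall with a rectangular opening subtracted — a window. Sill at z = 1268, opening 686 mm tall, so the head is at 1268 + 686 = 1954 mm.


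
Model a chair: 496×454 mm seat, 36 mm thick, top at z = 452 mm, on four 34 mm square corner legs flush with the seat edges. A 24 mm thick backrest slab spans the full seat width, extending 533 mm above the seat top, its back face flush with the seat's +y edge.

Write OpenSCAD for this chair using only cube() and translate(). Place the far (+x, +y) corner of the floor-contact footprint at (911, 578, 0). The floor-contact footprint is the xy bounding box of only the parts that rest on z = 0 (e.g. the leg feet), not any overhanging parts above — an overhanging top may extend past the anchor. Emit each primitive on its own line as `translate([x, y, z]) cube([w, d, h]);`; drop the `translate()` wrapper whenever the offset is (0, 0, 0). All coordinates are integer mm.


translate([415, 124, 416]) cube([496, 454, 36]);
translate([415, 124, 0]) cube([34, 34, 416]);
translate([877, 124, 0]) cube([34, 34, 416]);
translate([415, 544, 0]) cube([34, 34, 416]);
translate([877, 544, 0]) cube([34, 34, 416]);
translate([415, 554, 452]) cube([496, 24, 533]);


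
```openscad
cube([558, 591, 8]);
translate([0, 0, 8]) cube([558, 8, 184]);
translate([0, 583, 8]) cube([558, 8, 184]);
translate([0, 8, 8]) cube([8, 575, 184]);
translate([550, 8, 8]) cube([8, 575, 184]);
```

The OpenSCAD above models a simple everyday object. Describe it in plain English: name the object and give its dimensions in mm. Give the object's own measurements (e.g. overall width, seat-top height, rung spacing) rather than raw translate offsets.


An open-topped rectangular box: outside dimensions 558×591×192 mm, with a uniform wall and base thickness of 8 mm. The base is a full 558×591 slab on the floor; four walls sit on top of the base. The front and back walls (the −y and +y sides) span the full width; the two side walls fit between them.


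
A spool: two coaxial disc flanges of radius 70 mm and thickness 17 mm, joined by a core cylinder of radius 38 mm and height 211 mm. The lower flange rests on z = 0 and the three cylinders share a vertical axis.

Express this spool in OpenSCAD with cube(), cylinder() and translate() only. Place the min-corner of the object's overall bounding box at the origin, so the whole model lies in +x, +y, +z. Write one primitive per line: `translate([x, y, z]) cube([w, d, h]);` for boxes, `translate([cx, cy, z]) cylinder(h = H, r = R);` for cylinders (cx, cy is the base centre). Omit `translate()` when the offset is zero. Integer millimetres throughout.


translate([70, 70, 0]) cylinder(h = 17, r = 70);
translate([70, 70, 17]) cylinder(h = 211, r = 38);
translate([70, 70, 228]) cylinder(h = 17, r = 70);


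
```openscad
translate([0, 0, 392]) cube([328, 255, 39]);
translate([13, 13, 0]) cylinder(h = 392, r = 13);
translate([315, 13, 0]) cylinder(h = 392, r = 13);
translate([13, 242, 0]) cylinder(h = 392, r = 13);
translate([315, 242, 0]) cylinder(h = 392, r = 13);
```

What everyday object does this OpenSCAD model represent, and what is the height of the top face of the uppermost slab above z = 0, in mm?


A stool. The seat height is 431 mm.

A 328×255×39 slab at z = 392 on four corner cylinders — a stool. The seat top is 392 + 39 = 431 mm.


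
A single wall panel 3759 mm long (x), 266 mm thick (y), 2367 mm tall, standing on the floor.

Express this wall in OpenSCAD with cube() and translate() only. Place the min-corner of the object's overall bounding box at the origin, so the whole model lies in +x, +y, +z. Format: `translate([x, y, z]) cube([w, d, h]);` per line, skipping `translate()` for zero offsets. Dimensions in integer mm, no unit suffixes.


cube([3759, 266, 2367]);


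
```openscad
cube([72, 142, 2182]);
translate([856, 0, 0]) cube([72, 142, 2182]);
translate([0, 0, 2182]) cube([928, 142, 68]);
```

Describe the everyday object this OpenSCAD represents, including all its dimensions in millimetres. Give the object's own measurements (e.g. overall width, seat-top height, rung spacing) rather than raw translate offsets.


A door frame. The clear opening is 784 mm wide and 2182 mm high. Two 72 mm wide jambs, 142 mm deep, stand either side of the opening from the floor to the top of the opening. A 68 mm thick head sits across the top of both jambs, spanning the full outside width of the frame.


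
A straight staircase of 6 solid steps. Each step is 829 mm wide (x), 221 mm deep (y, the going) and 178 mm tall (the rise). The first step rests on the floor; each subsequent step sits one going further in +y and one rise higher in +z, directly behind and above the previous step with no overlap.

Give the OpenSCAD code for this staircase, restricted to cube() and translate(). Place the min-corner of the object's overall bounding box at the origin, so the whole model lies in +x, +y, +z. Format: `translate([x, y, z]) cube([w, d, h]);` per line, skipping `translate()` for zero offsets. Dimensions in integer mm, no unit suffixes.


cube([829, 221, 178]);
translate([0, 221, 178]) cube([829, 221, 178]);
translate([0, 442, 356]) cube([829, 221, 178]);
translate([0, 663, 534]) cube([829, 221, 178]);
translate([0, 884, 712]) cube([829, 221, 178]);
translate([0, 1105, 890]) cube([829, 221, 178]);


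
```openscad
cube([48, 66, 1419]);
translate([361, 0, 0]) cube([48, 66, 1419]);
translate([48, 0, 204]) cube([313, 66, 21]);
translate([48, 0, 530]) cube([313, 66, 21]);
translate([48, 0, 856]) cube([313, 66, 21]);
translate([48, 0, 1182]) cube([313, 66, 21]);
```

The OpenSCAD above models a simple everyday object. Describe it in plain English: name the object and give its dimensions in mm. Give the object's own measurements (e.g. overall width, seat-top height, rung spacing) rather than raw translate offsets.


A straight ladder. Two 48×66 mm vertical rails, 1419 mm tall, stand 409 mm apart (outside-to-outside) with their front faces coplanar on the −y side. 4 rungs, each 66 mm deep and 21 mm tall, span between the inner faces of the rails, front faces flush with the rails. The lowest rung's underside is at z = 204 mm and rungs are spaced 326 mm apart (underside to underside).


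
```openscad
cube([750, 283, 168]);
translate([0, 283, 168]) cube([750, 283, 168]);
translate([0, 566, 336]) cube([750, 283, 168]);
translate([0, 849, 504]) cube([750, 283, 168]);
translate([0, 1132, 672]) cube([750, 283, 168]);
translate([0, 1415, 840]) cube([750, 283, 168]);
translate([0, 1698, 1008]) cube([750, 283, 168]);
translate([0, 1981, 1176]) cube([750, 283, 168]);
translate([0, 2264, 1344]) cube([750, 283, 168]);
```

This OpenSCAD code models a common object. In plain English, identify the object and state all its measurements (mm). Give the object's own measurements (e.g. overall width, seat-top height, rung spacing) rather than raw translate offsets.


A straight staircase of 9 solid steps. Each step is 750 mm wide (x), 283 mm deep (y, the going) and 168 mm tall (the rise). The first step rests on the floor; each subsequent step sits one going further in +y and one rise higher in +z, directly behind and above the previous step with no overlap.


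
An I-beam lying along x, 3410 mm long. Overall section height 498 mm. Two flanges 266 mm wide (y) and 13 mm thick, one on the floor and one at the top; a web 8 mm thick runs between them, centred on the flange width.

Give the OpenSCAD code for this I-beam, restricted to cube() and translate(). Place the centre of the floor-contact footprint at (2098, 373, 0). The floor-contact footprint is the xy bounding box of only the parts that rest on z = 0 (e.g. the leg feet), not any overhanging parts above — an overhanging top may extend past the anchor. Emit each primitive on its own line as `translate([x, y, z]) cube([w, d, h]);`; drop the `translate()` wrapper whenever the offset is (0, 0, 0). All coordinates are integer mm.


translate([393, 240, 0]) cube([3410, 266, 13]);
translate([393, 369, 13]) cube([3410, 8, 472]);
translate([393, 240, 485]) cube([3410, 266, 13]);


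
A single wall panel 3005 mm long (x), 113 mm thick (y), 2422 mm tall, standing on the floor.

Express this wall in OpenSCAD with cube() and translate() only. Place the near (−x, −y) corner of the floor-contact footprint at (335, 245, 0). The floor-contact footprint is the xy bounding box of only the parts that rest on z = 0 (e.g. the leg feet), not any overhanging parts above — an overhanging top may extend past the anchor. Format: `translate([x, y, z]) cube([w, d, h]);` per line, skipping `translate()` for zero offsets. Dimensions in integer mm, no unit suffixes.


translate([335, 245, 0]) cube([3005, 113, 2422]);


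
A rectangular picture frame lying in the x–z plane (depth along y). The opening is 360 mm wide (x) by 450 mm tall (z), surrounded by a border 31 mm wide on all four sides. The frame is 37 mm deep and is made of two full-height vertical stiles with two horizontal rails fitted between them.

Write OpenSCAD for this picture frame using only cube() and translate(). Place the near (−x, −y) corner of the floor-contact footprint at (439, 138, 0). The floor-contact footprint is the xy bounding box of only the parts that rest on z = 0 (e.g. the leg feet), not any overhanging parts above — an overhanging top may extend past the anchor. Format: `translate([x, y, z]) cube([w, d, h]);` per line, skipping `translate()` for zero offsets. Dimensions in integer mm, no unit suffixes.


translate([439, 138, 0]) cube([31, 37, 512]);
translate([830, 138, 0]) cube([31, 37, 512]);
translate([470, 138, 0]) cube([360, 37, 31]);
translate([470, 138, 481]) cube([360, 37, 31]);


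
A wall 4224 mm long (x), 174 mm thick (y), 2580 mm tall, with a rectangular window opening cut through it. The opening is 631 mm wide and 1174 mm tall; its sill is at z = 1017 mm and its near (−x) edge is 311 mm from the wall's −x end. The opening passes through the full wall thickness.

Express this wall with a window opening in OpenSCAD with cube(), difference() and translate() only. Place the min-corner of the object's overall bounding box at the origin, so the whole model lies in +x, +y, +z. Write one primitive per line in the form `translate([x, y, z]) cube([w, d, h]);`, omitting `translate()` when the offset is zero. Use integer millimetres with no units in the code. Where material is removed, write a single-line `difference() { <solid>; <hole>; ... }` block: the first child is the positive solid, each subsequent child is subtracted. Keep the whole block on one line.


difference() { cube([4224, 174, 2580]); translate([311, 0, 1017]) cube([631, 174, 1174]); }


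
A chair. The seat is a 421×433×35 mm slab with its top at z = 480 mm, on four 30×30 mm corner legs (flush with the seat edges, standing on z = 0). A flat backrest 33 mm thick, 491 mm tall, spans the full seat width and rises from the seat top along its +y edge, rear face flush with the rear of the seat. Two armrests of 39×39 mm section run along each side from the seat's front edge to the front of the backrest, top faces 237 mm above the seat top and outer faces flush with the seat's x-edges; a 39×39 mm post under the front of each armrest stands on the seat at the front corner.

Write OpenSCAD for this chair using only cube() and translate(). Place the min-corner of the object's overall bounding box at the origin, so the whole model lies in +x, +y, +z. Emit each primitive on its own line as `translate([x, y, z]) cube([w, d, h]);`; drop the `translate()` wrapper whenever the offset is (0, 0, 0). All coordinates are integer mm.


// leg_h = 480 - 35 = 445
// arm post h = 237 - 39 = 198
translate([0, 0, 445]) cube([421, 433, 35]);
cube([30, 30, 445]);
translate([391, 0, 0]) cube([30, 30, 445]);
translate([0, 403, 0]) cube([30, 30, 445]);
translate([391, 403, 0]) cube([30, 30, 445]);
translate([0, 400, 480]) cube([421, 33, 491]);
translate([0, 0, 678]) cube([39, 400, 39]);
translate([382, 0, 678]) cube([39, 400, 39]);
translate([0, 0, 480]) cube([39, 39, 198]);
translate([382, 0, 480]) cube([39, 39, 198]);


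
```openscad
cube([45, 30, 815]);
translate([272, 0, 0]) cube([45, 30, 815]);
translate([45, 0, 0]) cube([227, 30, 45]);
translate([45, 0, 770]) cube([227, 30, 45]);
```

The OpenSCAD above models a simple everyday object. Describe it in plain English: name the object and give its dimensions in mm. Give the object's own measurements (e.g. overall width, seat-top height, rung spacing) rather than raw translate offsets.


A rectangular picture frame lying in the x–z plane (depth along y). The opening is 227 mm wide (x) by 725 mm tall (z), surrounded by a border 45 mm wide on all four sides. The frame is 30 mm deep and is made of two full-height vertical stiles with two horizontal rails fitted between them.


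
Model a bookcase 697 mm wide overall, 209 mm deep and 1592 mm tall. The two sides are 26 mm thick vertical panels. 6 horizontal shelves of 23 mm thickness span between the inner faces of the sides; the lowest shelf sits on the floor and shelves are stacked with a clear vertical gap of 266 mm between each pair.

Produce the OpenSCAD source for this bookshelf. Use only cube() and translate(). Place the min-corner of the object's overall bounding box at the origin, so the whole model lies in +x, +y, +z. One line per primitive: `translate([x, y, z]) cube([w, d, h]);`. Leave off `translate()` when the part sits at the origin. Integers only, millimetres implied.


cube([26, 209, 1592]);
translate([671, 0, 0]) cube([26, 209, 1592]);
translate([26, 0, 0]) cube([645, 209, 23]);
translate([26, 0, 289]) cube([645, 209, 23]);
translate([26, 0, 578]) cube([645, 209, 23]);
translate([26, 0, 867]) cube([645, 209, 23]);
translate([26, 0, 1156]) cube([645, 209, 23]);
translate([26, 0, 1445]) cube([645, 209, 23]);


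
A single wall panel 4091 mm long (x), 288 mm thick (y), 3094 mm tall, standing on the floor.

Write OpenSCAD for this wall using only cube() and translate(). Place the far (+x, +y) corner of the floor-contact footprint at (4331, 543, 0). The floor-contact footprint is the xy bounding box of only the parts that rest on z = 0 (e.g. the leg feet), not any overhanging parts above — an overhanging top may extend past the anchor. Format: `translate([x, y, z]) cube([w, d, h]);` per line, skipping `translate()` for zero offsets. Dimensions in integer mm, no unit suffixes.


translate([240, 255, 0]) cube([4091, 288, 3094]);


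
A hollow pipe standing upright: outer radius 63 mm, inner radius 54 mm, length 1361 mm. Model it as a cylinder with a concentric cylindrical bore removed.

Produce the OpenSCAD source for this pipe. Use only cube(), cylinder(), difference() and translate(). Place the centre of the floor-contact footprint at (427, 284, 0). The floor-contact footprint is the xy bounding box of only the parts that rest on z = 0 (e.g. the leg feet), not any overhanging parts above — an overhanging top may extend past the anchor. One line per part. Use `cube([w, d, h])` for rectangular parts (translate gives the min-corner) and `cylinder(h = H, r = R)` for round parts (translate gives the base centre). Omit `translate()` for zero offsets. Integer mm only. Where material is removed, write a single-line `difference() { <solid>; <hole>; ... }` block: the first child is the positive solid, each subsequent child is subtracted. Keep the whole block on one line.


difference() { translate([427, 284, 0]) cylinder(h = 1361, r = 63); translate([427, 284, 0]) cylinder(h = 1361, r = 54); }


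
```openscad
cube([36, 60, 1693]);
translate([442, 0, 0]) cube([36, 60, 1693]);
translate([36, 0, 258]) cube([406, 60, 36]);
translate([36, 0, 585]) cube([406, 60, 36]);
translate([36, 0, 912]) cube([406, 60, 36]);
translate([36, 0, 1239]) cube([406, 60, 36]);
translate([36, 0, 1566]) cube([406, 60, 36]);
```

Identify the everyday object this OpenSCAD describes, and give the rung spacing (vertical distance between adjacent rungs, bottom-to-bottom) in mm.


A ladder. The rung spacing is 327 mm.

Two tall 36×60 posts with 5 short bars between them — a ladder. Adjacent rungs sit at z = 258 and z = 585, so the spacing is 585 − 258 = 327 mm.


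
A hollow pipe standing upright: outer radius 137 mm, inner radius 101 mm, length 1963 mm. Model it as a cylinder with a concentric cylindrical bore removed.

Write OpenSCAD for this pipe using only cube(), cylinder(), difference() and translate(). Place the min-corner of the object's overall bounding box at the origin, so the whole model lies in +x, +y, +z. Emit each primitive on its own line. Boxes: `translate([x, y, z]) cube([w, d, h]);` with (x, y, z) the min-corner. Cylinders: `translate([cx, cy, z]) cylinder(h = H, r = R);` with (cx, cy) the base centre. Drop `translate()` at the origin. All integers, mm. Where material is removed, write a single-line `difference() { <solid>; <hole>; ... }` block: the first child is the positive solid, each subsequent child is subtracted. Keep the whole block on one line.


difference() { translate([137, 137, 0]) cylinder(h = 1963, r = 137); translate([137, 137, 0]) cylinder(h = 1963, r = 101); }


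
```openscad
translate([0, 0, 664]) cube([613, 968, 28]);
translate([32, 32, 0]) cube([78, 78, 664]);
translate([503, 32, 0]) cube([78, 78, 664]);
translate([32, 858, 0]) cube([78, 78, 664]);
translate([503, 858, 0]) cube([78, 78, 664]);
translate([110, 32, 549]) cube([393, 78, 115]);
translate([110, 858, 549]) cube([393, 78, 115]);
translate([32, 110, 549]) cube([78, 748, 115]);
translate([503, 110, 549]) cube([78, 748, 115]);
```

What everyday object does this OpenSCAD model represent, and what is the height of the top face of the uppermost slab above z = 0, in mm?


A table. The table height is 692 mm.

A 613×968×28 slab sits at z = 664 on four 78 mm square posts — a table. The top surface is at 664 + 28 = 692 mm.


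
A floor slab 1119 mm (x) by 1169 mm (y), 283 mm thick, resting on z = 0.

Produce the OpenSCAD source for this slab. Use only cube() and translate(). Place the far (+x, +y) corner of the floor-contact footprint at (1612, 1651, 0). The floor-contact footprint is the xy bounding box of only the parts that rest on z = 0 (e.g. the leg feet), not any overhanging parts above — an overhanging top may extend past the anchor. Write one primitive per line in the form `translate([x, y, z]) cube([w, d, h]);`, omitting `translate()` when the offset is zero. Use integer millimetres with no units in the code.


translate([493, 482, 0]) cube([1119, 1169, 283]);


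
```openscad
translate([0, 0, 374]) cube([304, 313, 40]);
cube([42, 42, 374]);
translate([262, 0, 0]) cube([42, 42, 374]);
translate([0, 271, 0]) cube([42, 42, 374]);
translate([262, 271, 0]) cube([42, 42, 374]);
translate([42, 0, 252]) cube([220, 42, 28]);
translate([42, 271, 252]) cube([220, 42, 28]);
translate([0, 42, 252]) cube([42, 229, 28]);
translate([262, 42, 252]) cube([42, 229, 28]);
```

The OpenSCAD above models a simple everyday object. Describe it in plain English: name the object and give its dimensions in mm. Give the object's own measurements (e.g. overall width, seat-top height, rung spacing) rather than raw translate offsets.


A simple wooden stool: a rectangular seat 304 mm (x) by 313 mm (y), 40 mm thick, top face at z = 414 mm, on four square legs, each 42×42 mm in cross-section. The legs rest on z = 0, each flush with a corner of the seat. Four stretchers, 42 mm wide and 28 mm tall, connect adjacent legs with their undersides at z = 252 mm, each running between the inner faces of the legs it joins and aligned with the legs' outer faces on the other axis.


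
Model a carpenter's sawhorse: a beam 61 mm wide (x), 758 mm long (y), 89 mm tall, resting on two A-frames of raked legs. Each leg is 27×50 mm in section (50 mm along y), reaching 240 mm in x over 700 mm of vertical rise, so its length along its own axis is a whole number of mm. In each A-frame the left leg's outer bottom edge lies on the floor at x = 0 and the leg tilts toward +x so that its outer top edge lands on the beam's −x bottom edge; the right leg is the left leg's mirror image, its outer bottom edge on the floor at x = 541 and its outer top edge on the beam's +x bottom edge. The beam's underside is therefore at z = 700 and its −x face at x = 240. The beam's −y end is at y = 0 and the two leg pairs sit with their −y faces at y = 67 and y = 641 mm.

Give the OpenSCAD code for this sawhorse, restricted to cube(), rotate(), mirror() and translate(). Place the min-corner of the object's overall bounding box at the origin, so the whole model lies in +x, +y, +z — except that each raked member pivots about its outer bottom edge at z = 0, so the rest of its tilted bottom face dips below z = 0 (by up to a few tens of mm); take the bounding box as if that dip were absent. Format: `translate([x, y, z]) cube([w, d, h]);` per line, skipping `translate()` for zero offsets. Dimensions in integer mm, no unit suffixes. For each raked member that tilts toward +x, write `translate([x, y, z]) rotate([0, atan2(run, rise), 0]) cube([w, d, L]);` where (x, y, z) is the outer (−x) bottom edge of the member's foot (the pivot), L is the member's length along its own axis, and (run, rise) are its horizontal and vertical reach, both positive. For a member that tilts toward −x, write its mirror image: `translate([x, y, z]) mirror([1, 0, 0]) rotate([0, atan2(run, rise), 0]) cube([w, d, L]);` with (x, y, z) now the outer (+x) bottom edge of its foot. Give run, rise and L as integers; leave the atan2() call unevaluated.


translate([240, 0, 700]) cube([61, 758, 89]);
translate([0, 67, 0]) rotate([0, atan2(240, 700), 0]) cube([27, 50, 740]);
translate([541, 67, 0]) mirror([1, 0, 0]) rotate([0, atan2(240, 700), 0]) cube([27, 50, 740]);
translate([0, 641, 0]) rotate([0, atan2(240, 700), 0]) cube([27, 50, 740]);
translate([541, 641, 0]) mirror([1, 0, 0]) rotate([0, atan2(240, 700), 0]) cube([27, 50, 740]);


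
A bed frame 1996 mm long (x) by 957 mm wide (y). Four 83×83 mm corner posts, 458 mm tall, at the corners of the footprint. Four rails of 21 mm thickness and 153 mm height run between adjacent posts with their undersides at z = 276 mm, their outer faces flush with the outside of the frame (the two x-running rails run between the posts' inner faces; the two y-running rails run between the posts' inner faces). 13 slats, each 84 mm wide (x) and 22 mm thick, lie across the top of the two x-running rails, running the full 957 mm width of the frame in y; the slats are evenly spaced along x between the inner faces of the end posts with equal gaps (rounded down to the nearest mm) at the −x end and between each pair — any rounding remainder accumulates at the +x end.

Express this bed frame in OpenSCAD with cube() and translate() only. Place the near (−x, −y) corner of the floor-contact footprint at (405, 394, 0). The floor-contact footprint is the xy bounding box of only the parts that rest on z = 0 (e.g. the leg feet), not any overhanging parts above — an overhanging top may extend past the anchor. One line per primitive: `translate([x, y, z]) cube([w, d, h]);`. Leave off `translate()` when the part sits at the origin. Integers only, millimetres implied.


translate([405, 394, 0]) cube([83, 83, 458]);
translate([405, 1268, 0]) cube([83, 83, 458]);
translate([2318, 394, 0]) cube([83, 83, 458]);
translate([2318, 1268, 0]) cube([83, 83, 458]);
translate([488, 394, 276]) cube([1830, 21, 153]);
translate([488, 1330, 276]) cube([1830, 21, 153]);
translate([405, 477, 276]) cube([21, 791, 153]);
translate([2380, 477, 276]) cube([21, 791, 153]);
translate([540, 394, 429]) cube([84, 957, 22]);
translate([676, 394, 429]) cube([84, 957, 22]);
translate([812, 394, 429]) cube([84, 957, 22]);
translate([948, 394, 429]) cube([84, 957, 22]);
translate([1084, 394, 429]) cube([84, 957, 22]);
translate([1220, 394, 429]) cube([84, 957, 22]);
translate([1356, 394, 429]) cube([84, 957, 22]);
translate([1492, 394, 429]) cube([84, 957, 22]);
translate([1628, 394, 429]) cube([84, 957, 22]);
translate([1764, 394, 429]) cube([84, 957, 22]);
translate([1900, 394, 429]) cube([84, 957, 22]);
translate([2036, 394, 429]) cube([84, 957, 22]);
translate([2172, 394, 429]) cube([84, 957, 22]);
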